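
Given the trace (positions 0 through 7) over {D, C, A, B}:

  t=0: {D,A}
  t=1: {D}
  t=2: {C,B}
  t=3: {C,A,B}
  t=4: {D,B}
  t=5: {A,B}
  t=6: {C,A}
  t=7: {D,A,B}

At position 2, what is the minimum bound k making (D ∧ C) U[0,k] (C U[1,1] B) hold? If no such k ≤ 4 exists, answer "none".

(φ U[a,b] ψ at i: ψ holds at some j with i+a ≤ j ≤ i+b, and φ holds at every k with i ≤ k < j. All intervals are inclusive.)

Need earliest j ≥ 2 with (C U[1,1] B), and (D ∧ C) at every k in [2,j-1].
  j=2: rhs holds (empty prefix). k = 0.

0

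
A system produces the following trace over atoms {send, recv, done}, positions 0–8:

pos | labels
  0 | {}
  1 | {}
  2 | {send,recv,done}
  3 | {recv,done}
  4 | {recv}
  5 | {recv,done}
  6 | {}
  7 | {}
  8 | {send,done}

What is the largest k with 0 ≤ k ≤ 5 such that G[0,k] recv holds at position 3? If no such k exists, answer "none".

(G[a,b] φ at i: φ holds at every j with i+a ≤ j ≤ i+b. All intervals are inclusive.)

recv must hold from j=3 onward; find where it first fails.
  j=3: holds
  j=4: holds
  j=5: holds
  j=6: fails
Holds on [3,5], so largest k = 2.

2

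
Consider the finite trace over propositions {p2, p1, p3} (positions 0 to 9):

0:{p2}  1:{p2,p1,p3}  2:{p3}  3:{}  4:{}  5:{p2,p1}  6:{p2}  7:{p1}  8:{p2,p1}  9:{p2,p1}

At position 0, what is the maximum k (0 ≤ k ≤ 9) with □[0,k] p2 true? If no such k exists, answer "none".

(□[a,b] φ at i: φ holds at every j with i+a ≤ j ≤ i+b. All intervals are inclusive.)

p2 must hold from j=0 onward; find where it first fails.
  j=0: holds
  j=1: holds
  j=2: fails
Holds on [0,1], so largest k = 1.

1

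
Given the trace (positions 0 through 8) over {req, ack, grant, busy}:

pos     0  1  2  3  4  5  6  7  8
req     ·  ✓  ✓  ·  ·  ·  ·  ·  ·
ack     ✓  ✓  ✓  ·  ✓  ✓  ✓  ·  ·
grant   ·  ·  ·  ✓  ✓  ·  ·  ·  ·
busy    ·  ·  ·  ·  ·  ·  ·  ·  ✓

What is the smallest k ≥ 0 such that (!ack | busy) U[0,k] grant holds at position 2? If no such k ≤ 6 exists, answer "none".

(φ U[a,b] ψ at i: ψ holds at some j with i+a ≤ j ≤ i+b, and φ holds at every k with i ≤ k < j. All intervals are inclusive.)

none

Need earliest j ≥ 2 with grant, and (!ack | busy) at every k in [2,j-1].
  j=2: rhs fails.
  j=3: rhs holds but lhs fails at k=2.
  j=4: rhs holds but lhs fails at k=2.
  j=5: rhs fails.
  j=6: rhs fails.
  j=7: rhs fails.
  j=8: rhs fails.
No witness within the range → none.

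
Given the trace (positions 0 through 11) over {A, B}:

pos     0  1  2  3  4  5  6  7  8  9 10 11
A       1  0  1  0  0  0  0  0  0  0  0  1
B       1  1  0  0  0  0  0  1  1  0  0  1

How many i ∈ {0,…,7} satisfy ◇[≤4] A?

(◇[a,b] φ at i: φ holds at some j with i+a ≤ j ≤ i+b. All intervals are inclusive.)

4

Evaluate at each i in [0,7]:
  i=0: ✓ (witness j=0)
  i=1: ✓ (witness j=2)
  i=2: ✓ (witness j=2)
  i=3: ✗ (none in [3,7])
  i=4: ✗ (none in [4,8])
  i=5: ✗ (none in [5,9])
  i=6: ✗ (none in [6,10])
  i=7: ✓ (witness j=11)
Positions where it holds: {0, 1, 2, 7} → 4.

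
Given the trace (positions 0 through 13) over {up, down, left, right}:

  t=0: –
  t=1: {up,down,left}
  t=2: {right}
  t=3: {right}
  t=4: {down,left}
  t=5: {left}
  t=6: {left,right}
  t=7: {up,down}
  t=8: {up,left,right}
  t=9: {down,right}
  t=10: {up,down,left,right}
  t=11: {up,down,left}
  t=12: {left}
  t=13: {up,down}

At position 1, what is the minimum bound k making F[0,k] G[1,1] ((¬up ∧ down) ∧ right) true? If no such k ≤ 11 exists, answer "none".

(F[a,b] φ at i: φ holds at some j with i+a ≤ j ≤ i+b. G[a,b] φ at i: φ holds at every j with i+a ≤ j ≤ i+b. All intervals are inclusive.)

7

Scan j = 1,2,… for G[1,1] ((¬up ∧ down) ∧ right):
  j=1: fails
  j=2: fails
  j=3: fails
  j=4: fails
  j=5: fails
  j=6: fails
  j=7: fails
  j=8: holds
First hit at j=8, so smallest k = 8-1 = 7.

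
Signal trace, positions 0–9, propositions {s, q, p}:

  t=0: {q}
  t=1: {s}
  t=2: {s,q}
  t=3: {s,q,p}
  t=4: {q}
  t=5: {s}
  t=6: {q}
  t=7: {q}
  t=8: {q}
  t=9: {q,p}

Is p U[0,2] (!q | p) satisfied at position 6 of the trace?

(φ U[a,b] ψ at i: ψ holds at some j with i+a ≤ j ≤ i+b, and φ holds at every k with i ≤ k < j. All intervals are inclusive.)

Need some j in [6,8] with (!q | p), and p at every k in [6,j-1].
  j=6: (!q | p) false.
  j=7: (!q | p) false.
  j=8: (!q | p) false.
No j in the window works → until fails.

Does not hold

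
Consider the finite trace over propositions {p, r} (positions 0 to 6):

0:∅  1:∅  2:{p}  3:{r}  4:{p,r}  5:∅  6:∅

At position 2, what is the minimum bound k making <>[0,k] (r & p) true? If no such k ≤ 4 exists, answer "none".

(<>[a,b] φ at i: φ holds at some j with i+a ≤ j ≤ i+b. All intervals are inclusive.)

Scan j = 2,3,… for (r & p):
  j=2: fails
  j=3: fails
  j=4: holds
First hit at j=4, so smallest k = 4-2 = 2.

2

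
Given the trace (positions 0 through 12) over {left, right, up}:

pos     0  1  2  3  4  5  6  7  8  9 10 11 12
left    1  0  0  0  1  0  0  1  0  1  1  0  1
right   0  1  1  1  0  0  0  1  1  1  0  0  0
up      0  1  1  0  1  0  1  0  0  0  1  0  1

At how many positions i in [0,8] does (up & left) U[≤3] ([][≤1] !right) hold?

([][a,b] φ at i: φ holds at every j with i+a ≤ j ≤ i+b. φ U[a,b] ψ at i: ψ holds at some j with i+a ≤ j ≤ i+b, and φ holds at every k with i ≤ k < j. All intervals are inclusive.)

2

Evaluate at each i in [0,8]:
  i=0: ✗ (no rhs in [0,3])
  i=1: ✗ (lhs fails at k=1 before rhs at j=4)
  i=2: ✗ (lhs fails at k=2 before rhs at j=4)
  i=3: ✗ (lhs fails at k=3 before rhs at j=4)
  i=4: ✓ (rhs at j=4)
  i=5: ✓ (rhs at j=5)
  i=6: ✗ (no rhs in [6,9])
  i=7: ✗ (lhs fails at k=7 before rhs at j=10)
  i=8: ✗ (lhs fails at k=8 before rhs at j=10)
Positions where it holds: {4, 5} → 2.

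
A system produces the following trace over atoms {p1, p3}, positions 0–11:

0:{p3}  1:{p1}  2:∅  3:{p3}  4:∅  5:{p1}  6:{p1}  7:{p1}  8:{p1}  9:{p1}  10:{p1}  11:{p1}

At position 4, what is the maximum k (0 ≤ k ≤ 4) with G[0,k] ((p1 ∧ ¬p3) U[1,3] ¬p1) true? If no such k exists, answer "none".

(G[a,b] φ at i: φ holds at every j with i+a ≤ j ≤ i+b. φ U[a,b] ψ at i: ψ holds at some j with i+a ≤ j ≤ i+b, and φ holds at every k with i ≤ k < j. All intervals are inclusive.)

none

((p1 ∧ ¬p3) U[1,3] ¬p1) must hold from j=4 onward; find where it first fails.
  j=4: fails → no k works.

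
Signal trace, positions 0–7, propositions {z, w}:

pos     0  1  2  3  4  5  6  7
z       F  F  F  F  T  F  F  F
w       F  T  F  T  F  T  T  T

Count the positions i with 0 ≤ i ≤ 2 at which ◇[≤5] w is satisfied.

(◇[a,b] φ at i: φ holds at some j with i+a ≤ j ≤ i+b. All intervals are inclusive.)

Evaluate at each i in [0,2]:
  i=0: ✓ (witness j=1)
  i=1: ✓ (witness j=1)
  i=2: ✓ (witness j=3)
Positions where it holds: {0, 1, 2} → 3.

3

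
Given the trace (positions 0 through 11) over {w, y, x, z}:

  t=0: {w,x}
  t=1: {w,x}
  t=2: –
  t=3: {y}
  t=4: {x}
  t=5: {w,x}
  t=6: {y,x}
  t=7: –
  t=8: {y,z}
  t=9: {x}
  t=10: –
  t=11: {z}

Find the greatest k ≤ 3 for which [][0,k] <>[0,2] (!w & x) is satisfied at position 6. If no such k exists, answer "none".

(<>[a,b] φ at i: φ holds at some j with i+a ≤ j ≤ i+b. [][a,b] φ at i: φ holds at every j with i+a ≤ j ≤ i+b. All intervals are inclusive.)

<>[0,2] (!w & x) must hold from j=6 onward; find where it first fails.
  j=6: holds
  j=7: holds
  j=8: holds
  j=9: holds
Holds through j=9; largest k = 3.

3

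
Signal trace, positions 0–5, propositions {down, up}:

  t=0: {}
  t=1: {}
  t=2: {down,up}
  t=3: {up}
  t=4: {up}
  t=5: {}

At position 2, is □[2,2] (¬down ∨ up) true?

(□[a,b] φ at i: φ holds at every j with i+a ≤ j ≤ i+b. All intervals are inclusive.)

Yes

Check (¬down ∨ up) at every j in [4,4]:
  j=4: true
All positions satisfy it → formula holds.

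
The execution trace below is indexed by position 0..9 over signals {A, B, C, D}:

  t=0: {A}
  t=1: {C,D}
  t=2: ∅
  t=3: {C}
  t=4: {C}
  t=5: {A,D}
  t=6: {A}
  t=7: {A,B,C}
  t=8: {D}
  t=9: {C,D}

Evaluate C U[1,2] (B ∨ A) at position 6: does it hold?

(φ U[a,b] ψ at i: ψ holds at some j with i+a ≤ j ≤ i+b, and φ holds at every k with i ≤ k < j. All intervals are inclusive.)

Need some j in [7,8] with (B ∨ A), and C at every k in [6,j-1].
  j=7: (B ∨ A) holds, but C fails at k=6 → not this j.
  j=8: (B ∨ A) false.
No j in the window works → until fails.

Does not hold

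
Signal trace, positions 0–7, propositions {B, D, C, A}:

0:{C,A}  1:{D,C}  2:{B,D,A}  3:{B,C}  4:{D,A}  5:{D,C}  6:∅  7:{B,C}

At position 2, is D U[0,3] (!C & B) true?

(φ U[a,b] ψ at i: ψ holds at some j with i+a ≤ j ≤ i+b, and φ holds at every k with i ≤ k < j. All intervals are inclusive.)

True

Need some j in [2,5] with (!C & B), and D at every k in [2,j-1].
  j=2: (!C & B) holds; no prefix to check → satisfied.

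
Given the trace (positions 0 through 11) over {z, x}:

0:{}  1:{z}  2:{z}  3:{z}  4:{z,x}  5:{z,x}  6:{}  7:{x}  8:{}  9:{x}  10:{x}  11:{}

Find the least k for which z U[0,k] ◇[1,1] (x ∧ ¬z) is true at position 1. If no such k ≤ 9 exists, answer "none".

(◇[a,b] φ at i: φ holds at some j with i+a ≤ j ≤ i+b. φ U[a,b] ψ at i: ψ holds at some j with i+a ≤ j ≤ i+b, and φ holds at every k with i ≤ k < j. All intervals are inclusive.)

Need earliest j ≥ 1 with ◇[1,1] (x ∧ ¬z), and z at every k in [1,j-1].
  j=1: rhs fails.
  j=2: rhs fails.
  j=3: rhs fails.
  j=4: rhs fails.
  j=5: rhs fails.
  j=6: rhs holds; lhs holds on [1,5]. k = 5.

5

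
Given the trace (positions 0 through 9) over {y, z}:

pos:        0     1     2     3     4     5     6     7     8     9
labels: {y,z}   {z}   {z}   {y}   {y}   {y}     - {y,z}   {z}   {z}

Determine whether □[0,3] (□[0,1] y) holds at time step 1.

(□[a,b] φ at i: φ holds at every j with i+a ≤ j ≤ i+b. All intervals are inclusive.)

Check □[0,1] y at every j in [1,4]:
  j=1: fails at 1
  j=2: fails at 2
  j=3: holds on [3,4]
  j=4: holds on [4,5]
Fails at j=1 → formula fails.

No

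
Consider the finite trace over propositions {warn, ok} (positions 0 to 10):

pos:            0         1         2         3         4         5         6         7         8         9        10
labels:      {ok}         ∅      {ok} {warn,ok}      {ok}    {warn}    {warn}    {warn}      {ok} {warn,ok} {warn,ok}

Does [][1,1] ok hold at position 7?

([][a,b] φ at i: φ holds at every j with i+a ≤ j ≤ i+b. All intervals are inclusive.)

Check ok at every j in [8,8]:
  j=8: true
All positions satisfy it → formula holds.

Yes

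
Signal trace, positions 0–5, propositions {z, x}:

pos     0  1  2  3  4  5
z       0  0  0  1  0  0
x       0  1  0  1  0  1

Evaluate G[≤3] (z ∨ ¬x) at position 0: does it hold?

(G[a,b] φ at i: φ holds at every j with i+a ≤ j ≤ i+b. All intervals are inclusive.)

Check (z ∨ ¬x) at every j in [0,3]:
  j=0: true
  j=1: false
  j=2: true
  j=3: true
Fails at j=1 → formula fails.

Does not hold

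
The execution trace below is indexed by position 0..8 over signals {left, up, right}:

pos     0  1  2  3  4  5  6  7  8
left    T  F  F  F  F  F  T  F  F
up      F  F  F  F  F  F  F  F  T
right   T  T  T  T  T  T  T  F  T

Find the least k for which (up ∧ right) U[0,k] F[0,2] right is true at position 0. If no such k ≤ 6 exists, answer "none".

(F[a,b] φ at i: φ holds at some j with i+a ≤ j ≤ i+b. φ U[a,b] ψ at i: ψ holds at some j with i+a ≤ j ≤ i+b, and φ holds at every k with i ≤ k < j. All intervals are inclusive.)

Need earliest j ≥ 0 with F[0,2] right, and (up ∧ right) at every k in [0,j-1].
  j=0: rhs holds (empty prefix). k = 0.

0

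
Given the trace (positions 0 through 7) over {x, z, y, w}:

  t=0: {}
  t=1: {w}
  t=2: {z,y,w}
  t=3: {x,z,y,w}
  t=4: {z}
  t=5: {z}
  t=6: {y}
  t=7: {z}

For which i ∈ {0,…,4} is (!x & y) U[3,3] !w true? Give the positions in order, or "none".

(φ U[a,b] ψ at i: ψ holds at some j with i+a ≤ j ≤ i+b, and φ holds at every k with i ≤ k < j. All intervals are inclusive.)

Evaluate at each i in [0,4]:
  i=0: ✗ (no rhs in [3,3])
  i=1: ✗ (lhs fails at k=1 before rhs at j=4)
  i=2: ✗ (lhs fails at k=3 before rhs at j=5)
  i=3: ✗ (lhs fails at k=3 before rhs at j=6)
  i=4: ✗ (lhs fails at k=4 before rhs at j=7)

none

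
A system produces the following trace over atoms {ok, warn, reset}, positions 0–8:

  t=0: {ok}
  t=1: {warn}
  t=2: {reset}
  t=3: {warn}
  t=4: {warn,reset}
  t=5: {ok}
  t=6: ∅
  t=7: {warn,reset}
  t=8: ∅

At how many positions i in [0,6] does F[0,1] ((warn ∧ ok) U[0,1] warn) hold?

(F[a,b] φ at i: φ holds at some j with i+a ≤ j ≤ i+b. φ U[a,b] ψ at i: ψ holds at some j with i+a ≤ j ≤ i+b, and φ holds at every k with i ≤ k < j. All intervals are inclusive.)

6

Evaluate at each i in [0,6]:
  i=0: ✓ (witness j=1)
  i=1: ✓ (witness j=1)
  i=2: ✓ (witness j=3)
  i=3: ✓ (witness j=3)
  i=4: ✓ (witness j=4)
  i=5: ✗ (none in [5,6])
  i=6: ✓ (witness j=7)
Positions where it holds: {0, 1, 2, 3, 4, 6} → 6.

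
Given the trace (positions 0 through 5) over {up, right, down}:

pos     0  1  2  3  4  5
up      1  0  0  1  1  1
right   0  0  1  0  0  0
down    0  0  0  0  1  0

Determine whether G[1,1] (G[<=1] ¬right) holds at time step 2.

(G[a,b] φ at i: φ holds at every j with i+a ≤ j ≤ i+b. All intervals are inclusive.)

Holds

Check G[<=1] ¬right at every j in [3,3]:
  j=3: holds on [3,4]
All positions satisfy it → formula holds.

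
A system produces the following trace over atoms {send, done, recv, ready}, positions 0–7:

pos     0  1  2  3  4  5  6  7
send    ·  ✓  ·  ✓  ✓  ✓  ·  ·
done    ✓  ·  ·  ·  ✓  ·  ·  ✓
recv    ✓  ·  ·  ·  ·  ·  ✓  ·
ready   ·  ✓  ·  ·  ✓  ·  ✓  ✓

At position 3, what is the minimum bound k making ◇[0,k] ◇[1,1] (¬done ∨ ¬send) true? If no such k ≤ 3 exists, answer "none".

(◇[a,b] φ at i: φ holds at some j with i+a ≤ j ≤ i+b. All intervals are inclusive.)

1

Scan j = 3,4,… for ◇[1,1] (¬done ∨ ¬send):
  j=3: fails
  j=4: holds
First hit at j=4, so smallest k = 4-3 = 1.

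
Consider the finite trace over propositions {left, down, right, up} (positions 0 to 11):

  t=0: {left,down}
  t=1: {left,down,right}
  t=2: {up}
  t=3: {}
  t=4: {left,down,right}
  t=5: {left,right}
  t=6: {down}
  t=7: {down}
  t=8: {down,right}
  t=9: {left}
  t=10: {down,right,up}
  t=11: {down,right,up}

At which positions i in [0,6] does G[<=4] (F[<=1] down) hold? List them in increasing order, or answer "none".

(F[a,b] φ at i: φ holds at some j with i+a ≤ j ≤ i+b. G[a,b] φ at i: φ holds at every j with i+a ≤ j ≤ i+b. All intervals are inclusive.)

Evaluate at each i in [0,6]:
  i=0: ✗ (fails at j=2)
  i=1: ✗ (fails at j=2)
  i=2: ✗ (fails at j=2)
  i=3: ✓ (all of [3,7])
  i=4: ✓ (all of [4,8])
  i=5: ✓ (all of [5,9])
  i=6: ✓ (all of [6,10])

3, 4, 5, 6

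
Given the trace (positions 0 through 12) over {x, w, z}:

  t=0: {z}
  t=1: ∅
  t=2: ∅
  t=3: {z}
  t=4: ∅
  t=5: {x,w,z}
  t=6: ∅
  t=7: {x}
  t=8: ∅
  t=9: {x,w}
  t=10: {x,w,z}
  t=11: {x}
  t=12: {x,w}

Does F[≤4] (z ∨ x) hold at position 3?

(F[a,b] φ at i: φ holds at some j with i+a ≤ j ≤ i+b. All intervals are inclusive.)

Check (z ∨ x) at each j in [3,7]:
  j=3: true
  j=4: false
  j=5: true
  j=6: false
  j=7: true
Found at j=3 → formula holds.

Holds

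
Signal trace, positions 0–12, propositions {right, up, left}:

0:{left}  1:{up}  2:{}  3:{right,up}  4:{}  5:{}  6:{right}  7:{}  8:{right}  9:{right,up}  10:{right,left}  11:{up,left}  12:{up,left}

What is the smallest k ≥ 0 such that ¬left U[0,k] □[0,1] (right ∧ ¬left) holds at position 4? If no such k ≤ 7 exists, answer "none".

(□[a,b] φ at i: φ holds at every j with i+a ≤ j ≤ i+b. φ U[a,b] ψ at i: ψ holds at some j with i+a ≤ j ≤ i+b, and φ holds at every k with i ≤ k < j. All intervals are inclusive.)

Need earliest j ≥ 4 with □[0,1] (right ∧ ¬left), and ¬left at every k in [4,j-1].
  j=4: rhs fails.
  j=5: rhs fails.
  j=6: rhs fails.
  j=7: rhs fails.
  j=8: rhs holds; lhs holds on [4,7]. k = 4.

4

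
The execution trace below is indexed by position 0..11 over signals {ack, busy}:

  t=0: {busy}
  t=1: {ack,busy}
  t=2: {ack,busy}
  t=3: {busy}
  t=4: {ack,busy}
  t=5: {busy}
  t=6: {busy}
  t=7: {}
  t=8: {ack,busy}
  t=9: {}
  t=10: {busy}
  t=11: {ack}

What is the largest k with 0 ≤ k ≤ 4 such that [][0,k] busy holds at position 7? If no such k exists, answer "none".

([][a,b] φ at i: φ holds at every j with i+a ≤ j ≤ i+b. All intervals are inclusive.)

busy must hold from j=7 onward; find where it first fails.
  j=7: fails → no k works.

none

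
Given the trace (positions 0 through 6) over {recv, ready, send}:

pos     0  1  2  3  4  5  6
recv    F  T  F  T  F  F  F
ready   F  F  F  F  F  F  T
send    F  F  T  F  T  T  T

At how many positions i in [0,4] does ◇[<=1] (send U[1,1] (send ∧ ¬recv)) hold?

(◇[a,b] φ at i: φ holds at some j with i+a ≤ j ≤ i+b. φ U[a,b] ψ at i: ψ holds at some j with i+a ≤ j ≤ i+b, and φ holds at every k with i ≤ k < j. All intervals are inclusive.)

2

Evaluate at each i in [0,4]:
  i=0: ✗ (none in [0,1])
  i=1: ✗ (none in [1,2])
  i=2: ✗ (none in [2,3])
  i=3: ✓ (witness j=4)
  i=4: ✓ (witness j=4)
Positions where it holds: {3, 4} → 2.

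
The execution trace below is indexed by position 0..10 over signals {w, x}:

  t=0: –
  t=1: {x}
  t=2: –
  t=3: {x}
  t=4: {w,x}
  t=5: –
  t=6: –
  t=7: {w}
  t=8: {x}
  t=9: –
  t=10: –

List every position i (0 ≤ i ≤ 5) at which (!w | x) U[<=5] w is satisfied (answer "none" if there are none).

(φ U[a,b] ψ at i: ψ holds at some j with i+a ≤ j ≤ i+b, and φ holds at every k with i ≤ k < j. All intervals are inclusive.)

Evaluate at each i in [0,5]:
  i=0: ✓ (rhs at j=4; lhs holds on [0,3])
  i=1: ✓ (rhs at j=4; lhs holds on [1,3])
  i=2: ✓ (rhs at j=4; lhs holds on [2,3])
  i=3: ✓ (rhs at j=4; lhs holds on [3,3])
  i=4: ✓ (rhs at j=4)
  i=5: ✓ (rhs at j=7; lhs holds on [5,6])

0, 1, 2, 3, 4, 5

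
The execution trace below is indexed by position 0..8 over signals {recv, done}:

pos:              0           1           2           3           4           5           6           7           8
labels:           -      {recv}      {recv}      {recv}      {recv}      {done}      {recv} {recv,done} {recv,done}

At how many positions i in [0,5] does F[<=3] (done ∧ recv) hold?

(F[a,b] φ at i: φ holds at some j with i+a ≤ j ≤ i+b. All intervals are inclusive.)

2

Evaluate at each i in [0,5]:
  i=0: ✗ (none in [0,3])
  i=1: ✗ (none in [1,4])
  i=2: ✗ (none in [2,5])
  i=3: ✗ (none in [3,6])
  i=4: ✓ (witness j=7)
  i=5: ✓ (witness j=7)
Positions where it holds: {4, 5} → 2.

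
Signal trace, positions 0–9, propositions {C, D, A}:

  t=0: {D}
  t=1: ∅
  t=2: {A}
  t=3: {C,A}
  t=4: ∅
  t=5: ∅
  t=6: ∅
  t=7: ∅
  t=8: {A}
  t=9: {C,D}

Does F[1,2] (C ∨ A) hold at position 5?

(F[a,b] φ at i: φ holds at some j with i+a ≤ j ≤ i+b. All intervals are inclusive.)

Does not hold

Check (C ∨ A) at each j in [6,7]:
  j=6: false
  j=7: false
No position in the window satisfies it → formula fails.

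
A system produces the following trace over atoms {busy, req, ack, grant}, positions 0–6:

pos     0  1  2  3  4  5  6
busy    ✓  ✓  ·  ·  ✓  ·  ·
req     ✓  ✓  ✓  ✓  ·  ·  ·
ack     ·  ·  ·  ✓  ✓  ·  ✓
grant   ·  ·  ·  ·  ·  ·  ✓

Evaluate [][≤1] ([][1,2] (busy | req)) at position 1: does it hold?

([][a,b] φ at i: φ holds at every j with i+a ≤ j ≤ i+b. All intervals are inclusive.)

Check [][1,2] (busy | req) at every j in [1,2]:
  j=1: holds on [2,3]
  j=2: holds on [3,4]
All positions satisfy it → formula holds.

True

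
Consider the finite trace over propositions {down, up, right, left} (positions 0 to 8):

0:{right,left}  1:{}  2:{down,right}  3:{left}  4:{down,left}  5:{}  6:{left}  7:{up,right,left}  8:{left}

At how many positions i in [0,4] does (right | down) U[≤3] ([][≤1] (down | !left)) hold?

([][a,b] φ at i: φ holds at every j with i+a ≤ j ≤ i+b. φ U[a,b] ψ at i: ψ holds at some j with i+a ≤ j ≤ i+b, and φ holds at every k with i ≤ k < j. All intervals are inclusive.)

Evaluate at each i in [0,4]:
  i=0: ✓ (rhs at j=1; lhs holds on [0,0])
  i=1: ✓ (rhs at j=1)
  i=2: ✗ (lhs fails at k=3 before rhs at j=4)
  i=3: ✗ (lhs fails at k=3 before rhs at j=4)
  i=4: ✓ (rhs at j=4)
Positions where it holds: {0, 1, 4} → 3.

3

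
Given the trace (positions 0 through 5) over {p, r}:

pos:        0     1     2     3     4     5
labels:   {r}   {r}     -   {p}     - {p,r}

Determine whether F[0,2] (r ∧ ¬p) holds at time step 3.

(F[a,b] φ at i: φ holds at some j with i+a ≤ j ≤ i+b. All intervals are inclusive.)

Check (r ∧ ¬p) at each j in [3,5]:
  j=3: false
  j=4: false
  j=5: false
No position in the window satisfies it → formula fails.

Does not hold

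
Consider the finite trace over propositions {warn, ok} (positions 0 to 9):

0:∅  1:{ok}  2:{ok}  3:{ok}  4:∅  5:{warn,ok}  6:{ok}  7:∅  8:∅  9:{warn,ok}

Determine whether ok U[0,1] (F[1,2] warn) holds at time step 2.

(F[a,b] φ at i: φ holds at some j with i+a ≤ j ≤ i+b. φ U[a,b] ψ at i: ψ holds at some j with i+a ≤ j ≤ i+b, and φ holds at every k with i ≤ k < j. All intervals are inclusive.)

Need some j in [2,3] with F[1,2] warn, and ok at every k in [2,j-1].
  j=2: F[1,2] warn — fails (none in [3,4]).
  j=3: F[1,2] warn holds; ok holds at every k in [2,2] → satisfied.

Holds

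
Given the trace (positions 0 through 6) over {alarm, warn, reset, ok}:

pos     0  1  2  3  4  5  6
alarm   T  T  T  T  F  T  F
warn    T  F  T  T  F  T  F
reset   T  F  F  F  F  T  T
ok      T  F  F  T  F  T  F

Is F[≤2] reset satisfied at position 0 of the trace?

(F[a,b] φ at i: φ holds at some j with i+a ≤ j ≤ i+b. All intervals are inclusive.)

Check reset at each j in [0,2]:
  j=0: true
  j=1: false
  j=2: false
Found at j=0 → formula holds.

True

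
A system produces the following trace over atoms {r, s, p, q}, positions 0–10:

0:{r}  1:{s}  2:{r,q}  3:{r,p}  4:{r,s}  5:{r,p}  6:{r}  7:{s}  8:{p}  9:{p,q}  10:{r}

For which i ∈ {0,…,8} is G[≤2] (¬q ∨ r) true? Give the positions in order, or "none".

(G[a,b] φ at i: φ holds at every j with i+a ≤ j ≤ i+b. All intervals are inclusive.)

Evaluate at each i in [0,8]:
  i=0: ✓ (all of [0,2])
  i=1: ✓ (all of [1,3])
  i=2: ✓ (all of [2,4])
  i=3: ✓ (all of [3,5])
  i=4: ✓ (all of [4,6])
  i=5: ✓ (all of [5,7])
  i=6: ✓ (all of [6,8])
  i=7: ✗ (fails at j=9)
  i=8: ✗ (fails at j=9)

0, 1, 2, 3, 4, 5, 6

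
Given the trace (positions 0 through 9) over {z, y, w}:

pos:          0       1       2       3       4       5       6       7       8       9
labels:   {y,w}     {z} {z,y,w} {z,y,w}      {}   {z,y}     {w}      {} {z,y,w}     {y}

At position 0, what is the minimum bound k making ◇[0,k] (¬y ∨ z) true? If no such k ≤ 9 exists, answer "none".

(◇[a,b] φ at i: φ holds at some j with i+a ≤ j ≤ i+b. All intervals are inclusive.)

1

Scan j = 0,1,… for (¬y ∨ z):
  j=0: fails
  j=1: holds
First hit at j=1, so smallest k = 1-0 = 1.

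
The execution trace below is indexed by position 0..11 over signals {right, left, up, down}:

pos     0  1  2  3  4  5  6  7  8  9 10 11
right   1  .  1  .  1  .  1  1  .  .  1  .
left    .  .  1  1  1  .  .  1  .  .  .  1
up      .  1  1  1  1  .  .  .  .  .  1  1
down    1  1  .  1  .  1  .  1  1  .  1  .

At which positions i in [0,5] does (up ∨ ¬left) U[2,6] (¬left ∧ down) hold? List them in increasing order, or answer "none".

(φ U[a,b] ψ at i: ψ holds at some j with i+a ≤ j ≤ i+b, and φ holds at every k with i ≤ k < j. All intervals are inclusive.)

Evaluate at each i in [0,5]:
  i=0: ✓ (rhs at j=5; lhs holds on [0,4])
  i=1: ✓ (rhs at j=5; lhs holds on [1,4])
  i=2: ✓ (rhs at j=5; lhs holds on [2,4])
  i=3: ✓ (rhs at j=5; lhs holds on [3,4])
  i=4: ✗ (lhs fails at k=7 before rhs at j=8)
  i=5: ✗ (lhs fails at k=7 before rhs at j=8)

0, 1, 2, 3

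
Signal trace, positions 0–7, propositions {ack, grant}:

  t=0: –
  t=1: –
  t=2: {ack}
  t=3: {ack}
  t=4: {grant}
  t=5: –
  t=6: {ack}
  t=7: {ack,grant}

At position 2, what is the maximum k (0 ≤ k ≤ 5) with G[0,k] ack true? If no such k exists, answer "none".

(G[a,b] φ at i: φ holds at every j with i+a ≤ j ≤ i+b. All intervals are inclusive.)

ack must hold from j=2 onward; find where it first fails.
  j=2: holds
  j=3: holds
  j=4: fails
Holds on [2,3], so largest k = 1.

1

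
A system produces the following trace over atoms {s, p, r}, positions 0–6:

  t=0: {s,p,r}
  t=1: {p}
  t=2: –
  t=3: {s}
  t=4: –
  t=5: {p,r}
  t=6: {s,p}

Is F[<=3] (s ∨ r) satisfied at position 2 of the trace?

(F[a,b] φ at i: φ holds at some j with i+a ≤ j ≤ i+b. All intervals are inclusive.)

Yes

Check (s ∨ r) at each j in [2,5]:
  j=2: false
  j=3: true
  j=4: false
  j=5: true
Found at j=3 → formula holds.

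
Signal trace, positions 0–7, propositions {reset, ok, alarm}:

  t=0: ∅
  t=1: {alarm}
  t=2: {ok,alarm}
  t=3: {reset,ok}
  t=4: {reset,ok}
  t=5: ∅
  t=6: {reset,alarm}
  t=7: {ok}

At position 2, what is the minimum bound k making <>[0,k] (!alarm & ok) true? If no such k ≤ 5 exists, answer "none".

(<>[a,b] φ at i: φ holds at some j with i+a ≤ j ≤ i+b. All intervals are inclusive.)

Scan j = 2,3,… for (!alarm & ok):
  j=2: fails
  j=3: holds
First hit at j=3, so smallest k = 3-2 = 1.

1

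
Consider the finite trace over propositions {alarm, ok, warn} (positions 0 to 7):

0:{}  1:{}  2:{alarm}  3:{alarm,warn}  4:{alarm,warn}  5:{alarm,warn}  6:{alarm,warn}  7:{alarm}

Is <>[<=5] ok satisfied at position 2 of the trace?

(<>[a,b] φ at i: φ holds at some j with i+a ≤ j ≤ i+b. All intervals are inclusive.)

Check ok at each j in [2,7]:
  j=2: false
  j=3: false
  j=4: false
  j=5: false
  j=6: false
  j=7: false
No position in the window satisfies it → formula fails.

False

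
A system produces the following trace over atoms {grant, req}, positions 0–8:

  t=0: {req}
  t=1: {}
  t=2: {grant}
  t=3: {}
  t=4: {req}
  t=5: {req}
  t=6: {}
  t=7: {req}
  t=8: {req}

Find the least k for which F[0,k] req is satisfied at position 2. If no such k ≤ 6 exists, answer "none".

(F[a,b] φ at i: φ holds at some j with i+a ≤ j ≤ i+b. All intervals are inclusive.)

2

Scan j = 2,3,… for req:
  j=2: fails
  j=3: fails
  j=4: holds
First hit at j=4, so smallest k = 4-2 = 2.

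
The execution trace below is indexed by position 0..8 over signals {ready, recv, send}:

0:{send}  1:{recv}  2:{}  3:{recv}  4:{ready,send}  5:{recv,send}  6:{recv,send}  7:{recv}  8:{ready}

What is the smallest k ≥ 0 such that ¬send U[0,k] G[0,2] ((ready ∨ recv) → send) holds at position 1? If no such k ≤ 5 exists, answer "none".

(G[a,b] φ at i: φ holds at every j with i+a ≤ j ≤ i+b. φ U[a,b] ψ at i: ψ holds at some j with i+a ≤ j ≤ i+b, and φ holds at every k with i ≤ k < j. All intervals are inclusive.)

Need earliest j ≥ 1 with G[0,2] ((ready ∨ recv) → send), and ¬send at every k in [1,j-1].
  j=1: rhs fails.
  j=2: rhs fails.
  j=3: rhs fails.
  j=4: rhs holds; lhs holds on [1,3]. k = 3.

3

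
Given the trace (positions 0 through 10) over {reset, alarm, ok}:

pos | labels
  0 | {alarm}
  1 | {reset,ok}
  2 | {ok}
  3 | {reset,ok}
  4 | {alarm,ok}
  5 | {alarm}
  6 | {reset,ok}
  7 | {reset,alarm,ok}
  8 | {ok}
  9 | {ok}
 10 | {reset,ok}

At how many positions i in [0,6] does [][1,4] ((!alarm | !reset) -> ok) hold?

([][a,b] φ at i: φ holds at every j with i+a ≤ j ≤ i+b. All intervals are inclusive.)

3

Evaluate at each i in [0,6]:
  i=0: ✓ (all of [1,4])
  i=1: ✗ (fails at j=5)
  i=2: ✗ (fails at j=5)
  i=3: ✗ (fails at j=5)
  i=4: ✗ (fails at j=5)
  i=5: ✓ (all of [6,9])
  i=6: ✓ (all of [7,10])
Positions where it holds: {0, 5, 6} → 3.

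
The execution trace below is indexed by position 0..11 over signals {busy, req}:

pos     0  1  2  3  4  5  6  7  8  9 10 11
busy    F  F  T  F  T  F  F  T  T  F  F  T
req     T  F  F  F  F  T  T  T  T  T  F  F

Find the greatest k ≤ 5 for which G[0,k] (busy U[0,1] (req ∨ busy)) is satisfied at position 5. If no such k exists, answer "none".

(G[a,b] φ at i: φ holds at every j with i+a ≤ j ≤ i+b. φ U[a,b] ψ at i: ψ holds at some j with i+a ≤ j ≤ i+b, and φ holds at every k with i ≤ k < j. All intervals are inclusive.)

4

(busy U[0,1] (req ∨ busy)) must hold from j=5 onward; find where it first fails.
  j=5: holds
  j=6: holds
  j=7: holds
  j=8: holds
  j=9: holds
  j=10: fails
Holds on [5,9], so largest k = 4.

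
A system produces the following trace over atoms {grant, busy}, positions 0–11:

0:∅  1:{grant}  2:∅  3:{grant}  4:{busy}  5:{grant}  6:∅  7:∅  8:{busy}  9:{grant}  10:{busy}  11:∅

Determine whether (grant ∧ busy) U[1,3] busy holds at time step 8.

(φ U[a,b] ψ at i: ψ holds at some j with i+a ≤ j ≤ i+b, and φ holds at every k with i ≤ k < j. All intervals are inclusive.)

False

Need some j in [9,11] with busy, and (grant ∧ busy) at every k in [8,j-1].
  j=9: busy false.
  j=10: busy holds, but (grant ∧ busy) fails at k=8 → not this j.
  j=11: busy false.
No j in the window works → until fails.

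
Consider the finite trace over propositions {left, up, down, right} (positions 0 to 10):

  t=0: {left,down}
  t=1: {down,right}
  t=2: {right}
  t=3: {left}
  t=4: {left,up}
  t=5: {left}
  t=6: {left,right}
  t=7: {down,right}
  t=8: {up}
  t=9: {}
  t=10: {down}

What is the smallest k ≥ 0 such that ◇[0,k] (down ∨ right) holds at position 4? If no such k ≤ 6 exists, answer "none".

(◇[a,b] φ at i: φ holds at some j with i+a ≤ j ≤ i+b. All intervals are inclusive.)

Scan j = 4,5,… for (down ∨ right):
  j=4: fails
  j=5: fails
  j=6: holds
First hit at j=6, so smallest k = 6-4 = 2.

2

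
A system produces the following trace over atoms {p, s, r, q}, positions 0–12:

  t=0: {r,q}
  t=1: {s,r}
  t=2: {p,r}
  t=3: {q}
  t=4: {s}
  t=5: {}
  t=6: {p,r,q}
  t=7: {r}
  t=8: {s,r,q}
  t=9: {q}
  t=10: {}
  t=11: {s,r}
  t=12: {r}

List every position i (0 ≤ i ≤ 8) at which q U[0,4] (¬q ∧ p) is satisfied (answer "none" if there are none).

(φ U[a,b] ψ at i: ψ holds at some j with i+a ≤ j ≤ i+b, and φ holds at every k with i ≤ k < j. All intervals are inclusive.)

2

Evaluate at each i in [0,8]:
  i=0: ✗ (lhs fails at k=1 before rhs at j=2)
  i=1: ✗ (lhs fails at k=1 before rhs at j=2)
  i=2: ✓ (rhs at j=2)
  i=3: ✗ (no rhs in [3,7])
  i=4: ✗ (no rhs in [4,8])
  i=5: ✗ (no rhs in [5,9])
  i=6: ✗ (no rhs in [6,10])
  i=7: ✗ (no rhs in [7,11])
  i=8: ✗ (no rhs in [8,12])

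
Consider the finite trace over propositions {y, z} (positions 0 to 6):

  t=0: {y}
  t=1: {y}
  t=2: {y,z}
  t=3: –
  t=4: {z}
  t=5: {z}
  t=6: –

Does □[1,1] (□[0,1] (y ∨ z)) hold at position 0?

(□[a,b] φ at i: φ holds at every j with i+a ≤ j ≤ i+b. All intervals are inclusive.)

Holds

Check □[0,1] (y ∨ z) at every j in [1,1]:
  j=1: holds on [1,2]
All positions satisfy it → formula holds.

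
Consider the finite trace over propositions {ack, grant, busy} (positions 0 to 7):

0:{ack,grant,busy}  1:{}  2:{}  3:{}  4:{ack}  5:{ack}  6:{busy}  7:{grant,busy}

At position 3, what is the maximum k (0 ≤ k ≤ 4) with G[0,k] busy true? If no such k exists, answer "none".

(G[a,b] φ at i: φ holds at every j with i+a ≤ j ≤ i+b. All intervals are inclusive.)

none

busy must hold from j=3 onward; find where it first fails.
  j=3: fails → no k works.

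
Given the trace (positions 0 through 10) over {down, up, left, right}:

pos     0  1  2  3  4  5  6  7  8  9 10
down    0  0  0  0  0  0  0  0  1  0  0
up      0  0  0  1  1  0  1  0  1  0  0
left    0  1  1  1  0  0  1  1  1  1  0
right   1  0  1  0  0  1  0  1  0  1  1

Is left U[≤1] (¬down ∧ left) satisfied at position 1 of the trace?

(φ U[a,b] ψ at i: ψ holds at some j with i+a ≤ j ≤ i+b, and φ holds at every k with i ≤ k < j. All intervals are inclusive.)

True

Need some j in [1,2] with (¬down ∧ left), and left at every k in [1,j-1].
  j=1: (¬down ∧ left) holds; no prefix to check → satisfied.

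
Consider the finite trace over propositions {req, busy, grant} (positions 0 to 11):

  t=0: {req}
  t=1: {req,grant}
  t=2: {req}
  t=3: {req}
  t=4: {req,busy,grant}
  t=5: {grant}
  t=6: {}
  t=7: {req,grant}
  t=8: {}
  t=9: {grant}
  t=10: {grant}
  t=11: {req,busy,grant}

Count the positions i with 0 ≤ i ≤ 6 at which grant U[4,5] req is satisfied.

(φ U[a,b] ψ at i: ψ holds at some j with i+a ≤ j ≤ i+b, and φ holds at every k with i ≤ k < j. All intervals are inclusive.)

Evaluate at each i in [0,6]:
  i=0: ✗ (lhs fails at k=0 before rhs at j=4)
  i=1: ✗ (no rhs in [5,6])
  i=2: ✗ (lhs fails at k=2 before rhs at j=7)
  i=3: ✗ (lhs fails at k=3 before rhs at j=7)
  i=4: ✗ (no rhs in [8,9])
  i=5: ✗ (no rhs in [9,10])
  i=6: ✗ (lhs fails at k=6 before rhs at j=11)
Positions where it holds: {} → 0.

0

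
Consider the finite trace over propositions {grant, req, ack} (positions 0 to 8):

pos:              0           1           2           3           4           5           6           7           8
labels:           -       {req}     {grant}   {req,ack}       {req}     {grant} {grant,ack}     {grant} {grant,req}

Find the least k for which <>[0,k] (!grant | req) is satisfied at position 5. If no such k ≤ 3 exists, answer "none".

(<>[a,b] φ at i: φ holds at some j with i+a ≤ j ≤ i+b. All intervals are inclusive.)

Scan j = 5,6,… for (!grant | req):
  j=5: fails
  j=6: fails
  j=7: fails
  j=8: holds
First hit at j=8, so smallest k = 8-5 = 3.

3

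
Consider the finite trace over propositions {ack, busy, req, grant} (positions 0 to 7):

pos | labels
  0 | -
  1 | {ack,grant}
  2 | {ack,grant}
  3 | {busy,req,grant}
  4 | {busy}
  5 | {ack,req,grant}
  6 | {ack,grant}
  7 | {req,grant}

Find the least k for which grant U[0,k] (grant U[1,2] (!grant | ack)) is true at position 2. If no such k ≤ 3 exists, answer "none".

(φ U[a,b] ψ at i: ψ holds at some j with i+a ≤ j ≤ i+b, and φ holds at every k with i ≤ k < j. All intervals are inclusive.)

Need earliest j ≥ 2 with (grant U[1,2] (!grant | ack)), and grant at every k in [2,j-1].
  j=2: rhs holds (empty prefix). k = 0.

0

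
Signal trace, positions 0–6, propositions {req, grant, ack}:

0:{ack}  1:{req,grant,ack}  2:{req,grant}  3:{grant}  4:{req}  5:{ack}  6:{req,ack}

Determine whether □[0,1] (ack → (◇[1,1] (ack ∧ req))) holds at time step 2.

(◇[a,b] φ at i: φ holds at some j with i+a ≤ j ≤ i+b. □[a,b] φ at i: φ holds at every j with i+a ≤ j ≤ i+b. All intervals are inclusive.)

True

Check (ack → (◇[1,1] (ack ∧ req))) at every j in [2,3]:
  j=2: antecedent false → ✓
  j=3: antecedent false → ✓
All positions satisfy it → formula holds.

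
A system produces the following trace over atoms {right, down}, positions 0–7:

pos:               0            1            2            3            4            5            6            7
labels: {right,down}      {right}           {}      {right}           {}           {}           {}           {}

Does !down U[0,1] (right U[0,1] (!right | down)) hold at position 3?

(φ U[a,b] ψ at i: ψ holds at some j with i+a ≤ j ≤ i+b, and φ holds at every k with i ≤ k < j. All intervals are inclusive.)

Holds

Need some j in [3,4] with (right U[0,1] (!right | down)), and !down at every k in [3,j-1].
  j=3: (right U[0,1] (!right | down)) holds; no prefix to check → satisfied.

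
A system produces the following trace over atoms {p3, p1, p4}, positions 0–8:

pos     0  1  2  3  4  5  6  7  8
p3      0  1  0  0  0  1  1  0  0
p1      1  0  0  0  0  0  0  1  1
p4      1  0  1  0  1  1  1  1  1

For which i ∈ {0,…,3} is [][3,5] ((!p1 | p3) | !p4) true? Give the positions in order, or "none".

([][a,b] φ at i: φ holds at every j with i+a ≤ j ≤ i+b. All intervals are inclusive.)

0, 1

Evaluate at each i in [0,3]:
  i=0: ✓ (all of [3,5])
  i=1: ✓ (all of [4,6])
  i=2: ✗ (fails at j=7)
  i=3: ✗ (fails at j=7)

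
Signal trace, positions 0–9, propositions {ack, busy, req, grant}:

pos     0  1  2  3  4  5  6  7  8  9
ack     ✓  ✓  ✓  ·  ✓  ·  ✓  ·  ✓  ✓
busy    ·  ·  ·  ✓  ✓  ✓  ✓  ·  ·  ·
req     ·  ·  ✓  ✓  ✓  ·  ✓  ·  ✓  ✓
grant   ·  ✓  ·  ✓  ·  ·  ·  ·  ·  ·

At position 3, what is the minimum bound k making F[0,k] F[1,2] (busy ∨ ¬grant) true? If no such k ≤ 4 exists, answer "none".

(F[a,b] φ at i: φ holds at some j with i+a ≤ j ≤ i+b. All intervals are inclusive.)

0

Scan j = 3,4,… for F[1,2] (busy ∨ ¬grant):
  j=3: holds
First hit at j=3, so smallest k = 3-3 = 0.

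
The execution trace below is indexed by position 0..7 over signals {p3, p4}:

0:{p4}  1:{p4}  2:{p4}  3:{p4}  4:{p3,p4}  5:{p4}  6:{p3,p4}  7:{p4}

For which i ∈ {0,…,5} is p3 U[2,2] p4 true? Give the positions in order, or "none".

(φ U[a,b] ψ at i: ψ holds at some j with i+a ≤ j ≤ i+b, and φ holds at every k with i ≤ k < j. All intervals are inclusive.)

none

Evaluate at each i in [0,5]:
  i=0: ✗ (lhs fails at k=0 before rhs at j=2)
  i=1: ✗ (lhs fails at k=1 before rhs at j=3)
  i=2: ✗ (lhs fails at k=2 before rhs at j=4)
  i=3: ✗ (lhs fails at k=3 before rhs at j=5)
  i=4: ✗ (lhs fails at k=5 before rhs at j=6)
  i=5: ✗ (lhs fails at k=5 before rhs at j=7)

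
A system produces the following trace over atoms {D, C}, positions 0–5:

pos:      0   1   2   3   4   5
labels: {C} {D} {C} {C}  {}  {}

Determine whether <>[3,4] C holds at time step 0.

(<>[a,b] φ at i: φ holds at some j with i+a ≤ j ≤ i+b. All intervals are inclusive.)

Check C at each j in [3,4]:
  j=3: true
  j=4: false
Found at j=3 → formula holds.

True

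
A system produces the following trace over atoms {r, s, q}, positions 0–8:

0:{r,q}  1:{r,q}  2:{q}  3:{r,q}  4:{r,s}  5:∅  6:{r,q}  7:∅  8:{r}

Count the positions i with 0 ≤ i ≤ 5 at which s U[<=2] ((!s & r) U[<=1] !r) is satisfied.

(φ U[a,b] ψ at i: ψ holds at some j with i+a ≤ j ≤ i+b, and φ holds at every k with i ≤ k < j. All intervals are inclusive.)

Evaluate at each i in [0,5]:
  i=0: ✗ (lhs fails at k=0 before rhs at j=1)
  i=1: ✓ (rhs at j=1)
  i=2: ✓ (rhs at j=2)
  i=3: ✗ (lhs fails at k=3 before rhs at j=5)
  i=4: ✓ (rhs at j=5; lhs holds on [4,4])
  i=5: ✓ (rhs at j=5)
Positions where it holds: {1, 2, 4, 5} → 4.

4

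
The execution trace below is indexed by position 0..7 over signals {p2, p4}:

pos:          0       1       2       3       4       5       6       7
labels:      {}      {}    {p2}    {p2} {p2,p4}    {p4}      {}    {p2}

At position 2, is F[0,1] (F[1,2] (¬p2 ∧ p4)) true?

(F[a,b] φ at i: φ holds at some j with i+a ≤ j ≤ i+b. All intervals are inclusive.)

Yes

Check F[1,2] (¬p2 ∧ p4) at each j in [2,3]:
  j=2: fails (none in [3,4])
  j=3: holds (witness at 5)
Found at j=3 → formula holds.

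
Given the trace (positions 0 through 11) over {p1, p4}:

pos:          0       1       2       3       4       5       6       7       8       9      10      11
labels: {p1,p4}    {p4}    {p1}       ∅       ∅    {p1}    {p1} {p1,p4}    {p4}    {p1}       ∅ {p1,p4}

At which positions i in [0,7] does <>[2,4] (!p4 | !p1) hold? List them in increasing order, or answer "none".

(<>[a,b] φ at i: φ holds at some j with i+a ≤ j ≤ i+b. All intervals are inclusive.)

0, 1, 2, 3, 4, 5, 6, 7

Evaluate at each i in [0,7]:
  i=0: ✓ (witness j=2)
  i=1: ✓ (witness j=3)
  i=2: ✓ (witness j=4)
  i=3: ✓ (witness j=5)
  i=4: ✓ (witness j=6)
  i=5: ✓ (witness j=8)
  i=6: ✓ (witness j=8)
  i=7: ✓ (witness j=9)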